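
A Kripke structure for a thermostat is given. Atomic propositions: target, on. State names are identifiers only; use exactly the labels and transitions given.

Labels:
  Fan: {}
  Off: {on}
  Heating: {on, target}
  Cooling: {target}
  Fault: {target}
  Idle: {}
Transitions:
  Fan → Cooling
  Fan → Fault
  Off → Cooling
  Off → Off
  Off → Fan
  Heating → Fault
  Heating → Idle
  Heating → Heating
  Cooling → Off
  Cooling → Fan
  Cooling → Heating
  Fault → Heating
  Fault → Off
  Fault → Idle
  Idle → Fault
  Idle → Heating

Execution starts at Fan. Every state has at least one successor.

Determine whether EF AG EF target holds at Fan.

Satisfied

States satisfying AG EF target: {Fan, Off, Heating, Cooling, Fault, Idle}.
States satisfying EF AG EF target: {Fan, Off, Heating, Cooling, Fault, Idle}.
Some path from Fan reaches a state where AG EF target holds.
Fan ∈ Sat(EF AG EF target).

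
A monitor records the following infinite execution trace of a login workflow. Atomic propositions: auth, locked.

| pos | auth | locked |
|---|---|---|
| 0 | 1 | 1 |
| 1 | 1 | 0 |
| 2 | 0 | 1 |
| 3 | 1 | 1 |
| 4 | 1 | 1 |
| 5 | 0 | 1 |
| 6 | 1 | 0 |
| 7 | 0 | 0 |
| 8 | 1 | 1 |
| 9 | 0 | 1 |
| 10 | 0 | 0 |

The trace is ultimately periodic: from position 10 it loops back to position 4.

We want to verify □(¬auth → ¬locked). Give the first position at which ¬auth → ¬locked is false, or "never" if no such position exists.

Check ¬auth → ¬locked at each position in order: 0 ✓, 1 ✓.
At position 2 the labels are {locked}, so ¬auth → ¬locked is false there. This is the first violation.

2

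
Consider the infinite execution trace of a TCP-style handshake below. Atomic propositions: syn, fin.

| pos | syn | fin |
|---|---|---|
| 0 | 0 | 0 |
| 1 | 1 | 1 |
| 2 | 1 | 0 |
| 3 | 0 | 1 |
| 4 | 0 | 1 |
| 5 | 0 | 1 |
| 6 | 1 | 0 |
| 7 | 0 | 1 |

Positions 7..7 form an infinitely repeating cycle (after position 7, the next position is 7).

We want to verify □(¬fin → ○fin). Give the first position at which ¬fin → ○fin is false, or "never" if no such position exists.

never

¬fin → ○fin holds at every position 0..7, and those are all the positions the trace ever visits, so the invariant □(¬fin → ○fin) is never violated.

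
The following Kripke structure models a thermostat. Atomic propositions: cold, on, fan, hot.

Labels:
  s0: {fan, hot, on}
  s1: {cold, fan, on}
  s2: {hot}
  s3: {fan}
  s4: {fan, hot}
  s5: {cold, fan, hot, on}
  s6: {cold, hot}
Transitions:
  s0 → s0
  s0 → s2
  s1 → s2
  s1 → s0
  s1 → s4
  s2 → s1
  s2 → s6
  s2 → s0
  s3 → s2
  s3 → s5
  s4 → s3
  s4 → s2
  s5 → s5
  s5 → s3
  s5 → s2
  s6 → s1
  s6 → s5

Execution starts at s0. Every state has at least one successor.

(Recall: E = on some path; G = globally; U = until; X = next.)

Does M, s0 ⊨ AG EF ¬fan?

Satisfied

States satisfying EF ¬fan: {s0, s1, s2, s3, s4, s5, s6}.
States satisfying AG EF ¬fan: {s0, s1, s2, s3, s4, s5, s6}.
Every state reachable from s0 satisfies EF ¬fan.
s0 ∈ Sat(AG EF ¬fan).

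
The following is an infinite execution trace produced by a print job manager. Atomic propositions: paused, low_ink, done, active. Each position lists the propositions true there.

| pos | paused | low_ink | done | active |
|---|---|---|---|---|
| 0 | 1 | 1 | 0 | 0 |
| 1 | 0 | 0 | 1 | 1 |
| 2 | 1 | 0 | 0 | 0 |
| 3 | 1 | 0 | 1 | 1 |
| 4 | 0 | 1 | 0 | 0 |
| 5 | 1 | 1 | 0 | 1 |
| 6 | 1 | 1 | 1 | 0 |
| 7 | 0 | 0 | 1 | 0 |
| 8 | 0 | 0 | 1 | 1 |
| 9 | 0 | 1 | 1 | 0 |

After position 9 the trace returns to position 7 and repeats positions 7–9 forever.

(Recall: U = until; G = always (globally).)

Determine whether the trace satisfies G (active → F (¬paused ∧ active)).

active → F (¬paused ∧ active) holds at every position 0..9, and those are all positions ever visited, so G (active → F (¬paused ∧ active)) holds.
Positions where active holds: 1, 3, 5, 8.
Check F (¬paused ∧ active) at each: 1→ok, 3→ok, 5→ok, 8→ok.

Holds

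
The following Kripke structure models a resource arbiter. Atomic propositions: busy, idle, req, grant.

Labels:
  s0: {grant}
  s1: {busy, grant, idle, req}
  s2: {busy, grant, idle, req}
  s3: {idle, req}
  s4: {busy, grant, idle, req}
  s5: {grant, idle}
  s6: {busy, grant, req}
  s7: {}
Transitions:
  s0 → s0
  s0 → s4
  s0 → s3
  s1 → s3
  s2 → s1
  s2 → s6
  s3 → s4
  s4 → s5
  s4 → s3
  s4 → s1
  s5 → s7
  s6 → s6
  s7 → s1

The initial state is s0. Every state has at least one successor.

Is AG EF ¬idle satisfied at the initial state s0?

Yes

States satisfying EF ¬idle: {s0, s1, s2, s3, s4, s5, s6, s7}.
States satisfying AG EF ¬idle: {s0, s1, s2, s3, s4, s5, s6, s7}.
Every state reachable from s0 satisfies EF ¬idle.
s0 ∈ Sat(AG EF ¬idle).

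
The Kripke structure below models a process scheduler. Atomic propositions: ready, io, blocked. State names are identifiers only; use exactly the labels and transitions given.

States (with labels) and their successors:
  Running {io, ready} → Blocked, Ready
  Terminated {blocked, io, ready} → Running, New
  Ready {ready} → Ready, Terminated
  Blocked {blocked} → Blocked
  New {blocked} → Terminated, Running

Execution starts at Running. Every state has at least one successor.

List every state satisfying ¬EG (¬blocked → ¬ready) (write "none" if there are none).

{Running, Ready}

States satisfying ¬blocked → ¬ready: {Terminated, Blocked, New}.
States satisfying EG (¬blocked → ¬ready): {Terminated, Blocked, New}.
States satisfying ¬EG (¬blocked → ¬ready): {Running, Ready}.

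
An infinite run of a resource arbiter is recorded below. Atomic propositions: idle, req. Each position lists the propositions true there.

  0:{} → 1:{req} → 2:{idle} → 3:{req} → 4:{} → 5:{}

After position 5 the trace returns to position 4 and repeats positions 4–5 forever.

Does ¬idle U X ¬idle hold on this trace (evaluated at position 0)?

Walking from position 0: X ¬idle first holds at position 0, and ¬idle holds at every earlier position along the way, so ¬idle U X ¬idle holds.

Holds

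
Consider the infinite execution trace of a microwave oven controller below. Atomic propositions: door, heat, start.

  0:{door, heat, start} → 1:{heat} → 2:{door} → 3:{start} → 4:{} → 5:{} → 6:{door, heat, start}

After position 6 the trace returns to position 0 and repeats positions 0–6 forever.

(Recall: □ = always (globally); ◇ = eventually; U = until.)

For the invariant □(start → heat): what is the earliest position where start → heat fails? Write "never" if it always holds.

Check start → heat at each position in order: 0 ✓, 1 ✓, 2 ✓.
At position 3 the labels are {start}, so start → heat is false there. This is the first violation.

3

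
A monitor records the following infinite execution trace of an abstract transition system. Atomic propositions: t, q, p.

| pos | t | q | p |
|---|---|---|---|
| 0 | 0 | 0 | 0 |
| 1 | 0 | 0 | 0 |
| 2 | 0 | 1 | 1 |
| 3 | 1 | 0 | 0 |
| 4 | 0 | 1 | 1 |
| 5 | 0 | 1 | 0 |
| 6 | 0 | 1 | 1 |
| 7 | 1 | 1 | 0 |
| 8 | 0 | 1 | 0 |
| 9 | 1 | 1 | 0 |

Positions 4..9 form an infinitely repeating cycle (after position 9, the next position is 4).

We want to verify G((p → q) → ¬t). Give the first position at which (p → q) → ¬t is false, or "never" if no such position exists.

Check (p → q) → ¬t at each position in order: 0 ✓, 1 ✓, 2 ✓.
At position 3 the labels are {t}, so (p → q) → ¬t is false there. This is the first violation.

3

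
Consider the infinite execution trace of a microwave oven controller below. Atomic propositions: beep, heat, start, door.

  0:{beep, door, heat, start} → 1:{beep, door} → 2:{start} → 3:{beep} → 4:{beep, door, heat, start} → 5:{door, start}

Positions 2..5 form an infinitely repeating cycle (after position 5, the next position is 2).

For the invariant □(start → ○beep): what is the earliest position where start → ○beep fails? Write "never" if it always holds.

Check start → ○beep at each position in order: 0 ✓, 1 ✓, 2 ✓, 3 ✓.
At position 4 the labels are {beep, door, heat, start} and the next position 5 has {door, start}, so start → ○beep is false there. This is the first violation.

4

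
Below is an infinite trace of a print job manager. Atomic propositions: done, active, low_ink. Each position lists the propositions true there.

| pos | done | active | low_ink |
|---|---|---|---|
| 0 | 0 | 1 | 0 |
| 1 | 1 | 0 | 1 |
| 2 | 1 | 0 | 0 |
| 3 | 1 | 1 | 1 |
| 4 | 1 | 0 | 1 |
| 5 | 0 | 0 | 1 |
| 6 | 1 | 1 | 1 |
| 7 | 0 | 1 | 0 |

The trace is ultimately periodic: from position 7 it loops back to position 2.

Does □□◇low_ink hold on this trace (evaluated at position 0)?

□◇low_ink holds at every position 0..7, and those are all positions ever visited, so □□◇low_ink holds.

Yes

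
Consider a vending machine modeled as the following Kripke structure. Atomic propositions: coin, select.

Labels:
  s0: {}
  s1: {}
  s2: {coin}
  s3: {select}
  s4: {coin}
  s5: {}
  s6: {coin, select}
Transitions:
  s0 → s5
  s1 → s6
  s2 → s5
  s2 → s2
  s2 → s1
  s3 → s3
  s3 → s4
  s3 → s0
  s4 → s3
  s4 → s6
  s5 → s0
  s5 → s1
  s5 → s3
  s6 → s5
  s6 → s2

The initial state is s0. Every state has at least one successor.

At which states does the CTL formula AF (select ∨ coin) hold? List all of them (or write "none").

States satisfying select ∨ coin: {s2, s3, s4, s6}.
States satisfying AF (select ∨ coin): {s1, s2, s3, s4, s6}.

{s1, s2, s3, s4, s6}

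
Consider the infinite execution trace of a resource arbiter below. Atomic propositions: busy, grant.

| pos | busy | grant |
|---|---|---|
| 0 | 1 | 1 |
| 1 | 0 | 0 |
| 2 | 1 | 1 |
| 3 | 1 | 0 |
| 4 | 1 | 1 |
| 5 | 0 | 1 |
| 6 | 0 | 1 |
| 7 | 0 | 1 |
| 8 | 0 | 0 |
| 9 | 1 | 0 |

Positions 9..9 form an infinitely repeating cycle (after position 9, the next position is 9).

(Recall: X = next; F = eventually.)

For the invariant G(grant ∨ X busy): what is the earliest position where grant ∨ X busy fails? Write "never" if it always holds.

grant ∨ X busy holds at every position 0..9, and those are all the positions the trace ever visits, so the invariant G(grant ∨ X busy) is never violated.

never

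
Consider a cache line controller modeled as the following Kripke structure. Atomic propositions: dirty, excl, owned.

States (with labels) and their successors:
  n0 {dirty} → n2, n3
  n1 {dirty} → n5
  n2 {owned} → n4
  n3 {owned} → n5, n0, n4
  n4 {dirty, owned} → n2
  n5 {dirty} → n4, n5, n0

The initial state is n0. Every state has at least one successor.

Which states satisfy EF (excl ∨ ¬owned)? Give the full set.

{n0, n1, n3, n5}

States satisfying excl ∨ ¬owned: {n0, n1, n5}.
States satisfying EF (excl ∨ ¬owned): {n0, n1, n3, n5}.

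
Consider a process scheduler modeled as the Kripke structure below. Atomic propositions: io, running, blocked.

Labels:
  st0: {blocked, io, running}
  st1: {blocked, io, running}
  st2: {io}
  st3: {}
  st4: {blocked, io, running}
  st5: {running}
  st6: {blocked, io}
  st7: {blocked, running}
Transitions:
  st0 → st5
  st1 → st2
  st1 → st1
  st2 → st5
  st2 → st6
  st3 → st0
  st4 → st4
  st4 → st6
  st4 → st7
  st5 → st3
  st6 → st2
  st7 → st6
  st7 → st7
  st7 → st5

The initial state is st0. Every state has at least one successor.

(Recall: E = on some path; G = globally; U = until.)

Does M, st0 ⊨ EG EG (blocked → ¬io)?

States satisfying EG (blocked → ¬io): {st7}.
States satisfying EG EG (blocked → ¬io): {st7}.
No suitable path/successor from st0 witnesses the formula.
st0 ∉ Sat(EG EG (blocked → ¬io)).

No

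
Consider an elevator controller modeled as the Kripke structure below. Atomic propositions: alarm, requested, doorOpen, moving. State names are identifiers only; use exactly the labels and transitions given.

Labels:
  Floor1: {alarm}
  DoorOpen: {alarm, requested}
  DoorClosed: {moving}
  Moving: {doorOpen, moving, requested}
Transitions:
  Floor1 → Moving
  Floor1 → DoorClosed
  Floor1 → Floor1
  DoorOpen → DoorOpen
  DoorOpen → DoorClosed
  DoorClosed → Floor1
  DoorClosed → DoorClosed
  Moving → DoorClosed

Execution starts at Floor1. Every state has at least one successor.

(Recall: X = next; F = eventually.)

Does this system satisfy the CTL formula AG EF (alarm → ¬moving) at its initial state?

Satisfied

States satisfying EF (alarm → ¬moving): {Floor1, DoorOpen, DoorClosed, Moving}.
States satisfying AG EF (alarm → ¬moving): {Floor1, DoorOpen, DoorClosed, Moving}.
Every state reachable from Floor1 satisfies EF (alarm → ¬moving).
Floor1 ∈ Sat(AG EF (alarm → ¬moving)).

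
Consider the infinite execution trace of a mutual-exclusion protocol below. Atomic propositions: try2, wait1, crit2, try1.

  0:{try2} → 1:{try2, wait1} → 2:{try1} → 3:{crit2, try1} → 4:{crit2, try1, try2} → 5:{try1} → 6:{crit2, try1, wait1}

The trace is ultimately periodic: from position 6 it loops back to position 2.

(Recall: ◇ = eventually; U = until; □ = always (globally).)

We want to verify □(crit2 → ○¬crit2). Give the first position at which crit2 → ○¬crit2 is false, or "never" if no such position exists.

3

Check crit2 → ○¬crit2 at each position in order: 0 ✓, 1 ✓, 2 ✓.
At position 3 the labels are {crit2, try1} and the next position 4 has {crit2, try1, try2}, so crit2 → ○¬crit2 is false there. This is the first violation.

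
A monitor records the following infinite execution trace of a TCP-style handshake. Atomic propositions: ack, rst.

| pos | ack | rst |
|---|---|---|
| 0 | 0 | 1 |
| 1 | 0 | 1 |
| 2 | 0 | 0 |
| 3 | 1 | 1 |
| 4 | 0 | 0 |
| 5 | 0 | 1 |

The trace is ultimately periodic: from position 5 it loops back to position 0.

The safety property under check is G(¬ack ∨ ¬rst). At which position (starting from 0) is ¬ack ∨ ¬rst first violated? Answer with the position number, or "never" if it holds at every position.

Check ¬ack ∨ ¬rst at each position in order: 0 ✓, 1 ✓, 2 ✓.
At position 3 the labels are {ack, rst}, so ¬ack ∨ ¬rst is false there. This is the first violation.

3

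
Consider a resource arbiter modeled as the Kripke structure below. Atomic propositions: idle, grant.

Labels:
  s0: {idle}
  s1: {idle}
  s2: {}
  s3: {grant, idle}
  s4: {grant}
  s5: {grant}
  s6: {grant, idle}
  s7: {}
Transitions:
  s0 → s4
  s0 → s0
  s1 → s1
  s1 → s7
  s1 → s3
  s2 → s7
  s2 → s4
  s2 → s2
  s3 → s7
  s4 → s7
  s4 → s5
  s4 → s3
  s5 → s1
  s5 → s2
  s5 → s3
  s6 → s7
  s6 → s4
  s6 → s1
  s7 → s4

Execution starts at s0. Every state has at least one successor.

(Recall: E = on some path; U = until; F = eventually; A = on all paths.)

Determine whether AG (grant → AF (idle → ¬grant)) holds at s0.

Satisfied

States satisfying grant → AF (idle → ¬grant): {s0, s1, s2, s3, s4, s5, s6, s7}.
States satisfying AG (grant → AF (idle → ¬grant)): {s0, s1, s2, s3, s4, s5, s6, s7}.
Every state reachable from s0 satisfies grant → AF (idle → ¬grant).
s0 ∈ Sat(AG (grant → AF (idle → ¬grant))).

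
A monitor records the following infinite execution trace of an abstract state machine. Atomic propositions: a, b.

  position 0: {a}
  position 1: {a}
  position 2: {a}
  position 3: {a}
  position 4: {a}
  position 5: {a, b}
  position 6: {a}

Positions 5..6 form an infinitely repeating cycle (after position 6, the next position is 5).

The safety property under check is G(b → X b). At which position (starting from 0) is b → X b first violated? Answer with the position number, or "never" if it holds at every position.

5

Check b → X b at each position in order: 0 ✓, 1 ✓, 2 ✓, 3 ✓, 4 ✓.
At position 5 the labels are {a, b} and the next position 6 has {a}, so b → X b is false there. This is the first violation.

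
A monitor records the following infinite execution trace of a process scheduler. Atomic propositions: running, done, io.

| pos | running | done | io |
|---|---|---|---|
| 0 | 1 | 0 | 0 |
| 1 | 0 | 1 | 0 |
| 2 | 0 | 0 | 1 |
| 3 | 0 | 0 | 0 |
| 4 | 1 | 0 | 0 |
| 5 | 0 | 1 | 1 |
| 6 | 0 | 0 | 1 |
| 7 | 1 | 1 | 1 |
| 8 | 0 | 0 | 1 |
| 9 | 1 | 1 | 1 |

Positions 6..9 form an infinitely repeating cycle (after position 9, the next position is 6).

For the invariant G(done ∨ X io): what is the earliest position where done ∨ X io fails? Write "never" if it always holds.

At position 0 the labels are {running} and the next position 1 has {done}, so done ∨ X io is false there. This is the first violation.

0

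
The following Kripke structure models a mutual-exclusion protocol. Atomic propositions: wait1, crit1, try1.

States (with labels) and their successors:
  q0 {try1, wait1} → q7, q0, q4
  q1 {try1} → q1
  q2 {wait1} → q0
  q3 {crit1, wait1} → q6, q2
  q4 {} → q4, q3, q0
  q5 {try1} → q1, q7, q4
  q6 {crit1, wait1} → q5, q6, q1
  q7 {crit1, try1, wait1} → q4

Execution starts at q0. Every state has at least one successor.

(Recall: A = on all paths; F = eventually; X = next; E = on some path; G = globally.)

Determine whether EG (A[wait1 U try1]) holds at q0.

Yes

States satisfying A[wait1 U try1]: {q0, q1, q2, q5, q7}.
States satisfying EG (A[wait1 U try1]): {q0, q1, q2, q5}.
q0 ∈ Sat(EG (A[wait1 U try1])).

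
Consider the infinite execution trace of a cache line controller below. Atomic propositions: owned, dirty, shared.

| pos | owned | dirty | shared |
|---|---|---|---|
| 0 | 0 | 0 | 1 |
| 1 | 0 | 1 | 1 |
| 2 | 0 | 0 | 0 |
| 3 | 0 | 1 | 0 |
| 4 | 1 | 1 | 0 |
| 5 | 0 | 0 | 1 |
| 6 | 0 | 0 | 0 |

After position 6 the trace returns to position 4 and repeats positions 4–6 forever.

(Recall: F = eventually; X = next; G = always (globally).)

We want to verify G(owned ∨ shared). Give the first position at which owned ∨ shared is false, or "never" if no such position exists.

Check owned ∨ shared at each position in order: 0 ✓, 1 ✓.
At position 2 the labels are {}, so owned ∨ shared is false there. This is the first violation.

2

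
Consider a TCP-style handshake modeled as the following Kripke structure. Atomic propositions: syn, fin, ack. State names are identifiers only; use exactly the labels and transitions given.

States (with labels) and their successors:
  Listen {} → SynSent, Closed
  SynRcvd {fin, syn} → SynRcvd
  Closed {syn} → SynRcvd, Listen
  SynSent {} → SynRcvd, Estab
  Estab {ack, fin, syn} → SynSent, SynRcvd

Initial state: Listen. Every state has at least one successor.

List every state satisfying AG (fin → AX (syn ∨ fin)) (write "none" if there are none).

{SynRcvd}

States satisfying fin → AX (syn ∨ fin): {Listen, SynRcvd, Closed, SynSent}.
States satisfying AG (fin → AX (syn ∨ fin)): {SynRcvd}.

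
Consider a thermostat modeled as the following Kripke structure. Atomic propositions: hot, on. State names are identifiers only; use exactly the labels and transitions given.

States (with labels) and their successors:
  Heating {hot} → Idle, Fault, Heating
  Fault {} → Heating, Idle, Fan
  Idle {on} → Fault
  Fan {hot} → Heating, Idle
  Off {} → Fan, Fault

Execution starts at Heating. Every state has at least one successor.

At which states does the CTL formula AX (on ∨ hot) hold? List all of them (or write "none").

{Fault, Fan}

States satisfying on ∨ hot: {Heating, Idle, Fan}.
States satisfying AX (on ∨ hot): {Fault, Fan}.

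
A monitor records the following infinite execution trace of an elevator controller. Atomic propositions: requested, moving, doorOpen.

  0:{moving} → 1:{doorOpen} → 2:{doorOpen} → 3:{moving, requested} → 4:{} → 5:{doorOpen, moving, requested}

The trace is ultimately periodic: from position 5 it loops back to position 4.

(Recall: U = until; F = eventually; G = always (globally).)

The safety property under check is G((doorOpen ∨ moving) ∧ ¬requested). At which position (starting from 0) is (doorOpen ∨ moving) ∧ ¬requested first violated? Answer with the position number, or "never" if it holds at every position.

Check (doorOpen ∨ moving) ∧ ¬requested at each position in order: 0 ✓, 1 ✓, 2 ✓.
At position 3 the labels are {moving, requested}, so (doorOpen ∨ moving) ∧ ¬requested is false there. This is the first violation.

3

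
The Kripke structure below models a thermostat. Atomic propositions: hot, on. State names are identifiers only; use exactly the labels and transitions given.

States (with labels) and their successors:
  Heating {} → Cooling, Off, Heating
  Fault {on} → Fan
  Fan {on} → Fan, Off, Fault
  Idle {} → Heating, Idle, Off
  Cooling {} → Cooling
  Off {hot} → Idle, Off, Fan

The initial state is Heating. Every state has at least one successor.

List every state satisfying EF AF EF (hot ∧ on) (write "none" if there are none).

none

States satisfying AF EF (hot ∧ on): ∅.
States satisfying EF AF EF (hot ∧ on): ∅.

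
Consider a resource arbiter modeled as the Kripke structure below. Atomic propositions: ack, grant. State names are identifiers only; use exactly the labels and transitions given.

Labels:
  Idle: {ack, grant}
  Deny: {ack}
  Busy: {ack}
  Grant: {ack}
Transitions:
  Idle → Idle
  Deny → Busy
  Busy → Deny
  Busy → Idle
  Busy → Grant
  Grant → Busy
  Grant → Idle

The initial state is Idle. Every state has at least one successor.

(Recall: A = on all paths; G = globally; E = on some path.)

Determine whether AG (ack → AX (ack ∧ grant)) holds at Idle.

Satisfied

States satisfying ack → AX (ack ∧ grant): {Idle}.
States satisfying AG (ack → AX (ack ∧ grant)): {Idle}.
Every state reachable from Idle satisfies ack → AX (ack ∧ grant).
Idle ∈ Sat(AG (ack → AX (ack ∧ grant))).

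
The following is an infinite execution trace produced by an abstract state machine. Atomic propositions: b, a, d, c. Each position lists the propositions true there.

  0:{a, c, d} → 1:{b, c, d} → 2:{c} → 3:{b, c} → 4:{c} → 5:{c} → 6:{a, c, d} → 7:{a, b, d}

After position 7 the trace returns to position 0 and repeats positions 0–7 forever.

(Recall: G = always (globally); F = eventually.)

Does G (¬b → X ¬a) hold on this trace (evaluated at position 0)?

Violated

¬b → X ¬a must hold at every position from 0 onward. It fails at position 5, so G (¬b → X ¬a) is false.
Positions where ¬b holds: 0, 2, 4, 5, 6.
Check X ¬a at each: 0→ok, 2→ok, 4→ok, 5→fails, 6→fails.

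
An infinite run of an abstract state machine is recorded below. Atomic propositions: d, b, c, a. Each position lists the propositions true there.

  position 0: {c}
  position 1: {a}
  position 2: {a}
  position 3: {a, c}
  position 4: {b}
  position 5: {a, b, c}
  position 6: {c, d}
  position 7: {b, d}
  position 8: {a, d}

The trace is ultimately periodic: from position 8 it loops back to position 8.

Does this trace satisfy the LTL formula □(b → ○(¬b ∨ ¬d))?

Satisfied

b → ○(¬b ∨ ¬d) holds at every position 0..8, and those are all positions ever visited, so □(b → ○(¬b ∨ ¬d)) holds.
Positions where b holds: 4, 5, 7.
Check ○(¬b ∨ ¬d) at each: 4→ok, 5→ok, 7→ok.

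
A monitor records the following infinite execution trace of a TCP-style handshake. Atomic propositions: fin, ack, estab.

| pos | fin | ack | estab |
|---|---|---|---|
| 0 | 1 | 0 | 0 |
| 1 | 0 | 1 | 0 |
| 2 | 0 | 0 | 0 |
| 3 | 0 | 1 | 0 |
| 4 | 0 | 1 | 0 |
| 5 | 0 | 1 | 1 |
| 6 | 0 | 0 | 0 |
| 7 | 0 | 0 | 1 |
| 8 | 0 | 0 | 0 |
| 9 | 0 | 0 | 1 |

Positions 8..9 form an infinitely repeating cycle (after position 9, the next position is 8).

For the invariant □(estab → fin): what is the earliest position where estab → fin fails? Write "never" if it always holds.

Check estab → fin at each position in order: 0 ✓, 1 ✓, 2 ✓, 3 ✓, 4 ✓.
At position 5 the labels are {ack, estab}, so estab → fin is false there. This is the first violation.

5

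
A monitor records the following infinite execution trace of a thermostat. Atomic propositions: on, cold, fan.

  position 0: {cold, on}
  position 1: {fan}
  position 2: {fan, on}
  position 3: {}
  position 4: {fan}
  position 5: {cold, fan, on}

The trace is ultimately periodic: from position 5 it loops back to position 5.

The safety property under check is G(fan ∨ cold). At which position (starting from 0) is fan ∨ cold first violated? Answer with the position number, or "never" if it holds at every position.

Check fan ∨ cold at each position in order: 0 ✓, 1 ✓, 2 ✓.
At position 3 the labels are {}, so fan ∨ cold is false there. This is the first violation.

3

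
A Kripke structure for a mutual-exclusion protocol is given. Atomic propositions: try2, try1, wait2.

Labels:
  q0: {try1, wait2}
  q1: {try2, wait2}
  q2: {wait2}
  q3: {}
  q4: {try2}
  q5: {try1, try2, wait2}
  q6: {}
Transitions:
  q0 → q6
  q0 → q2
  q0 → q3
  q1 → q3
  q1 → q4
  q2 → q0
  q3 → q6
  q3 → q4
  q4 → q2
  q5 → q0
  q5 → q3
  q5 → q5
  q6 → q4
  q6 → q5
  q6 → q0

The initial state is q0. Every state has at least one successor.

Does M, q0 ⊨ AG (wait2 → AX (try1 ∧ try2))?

Does not hold

States satisfying wait2 → AX (try1 ∧ try2): {q3, q4, q6}.
States satisfying AG (wait2 → AX (try1 ∧ try2)): ∅.
q0 is reachable from q0 and violates wait2 → AX (try1 ∧ try2), so AG fails at q0.
q0 ∉ Sat(AG (wait2 → AX (try1 ∧ try2))).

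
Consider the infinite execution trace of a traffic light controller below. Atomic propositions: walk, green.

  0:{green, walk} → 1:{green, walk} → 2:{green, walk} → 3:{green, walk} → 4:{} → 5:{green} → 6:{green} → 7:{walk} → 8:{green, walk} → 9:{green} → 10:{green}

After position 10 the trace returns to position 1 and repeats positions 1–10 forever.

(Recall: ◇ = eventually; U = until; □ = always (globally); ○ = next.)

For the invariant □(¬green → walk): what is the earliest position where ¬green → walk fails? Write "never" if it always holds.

4

Check ¬green → walk at each position in order: 0 ✓, 1 ✓, 2 ✓, 3 ✓.
At position 4 the labels are {}, so ¬green → walk is false there. This is the first violation.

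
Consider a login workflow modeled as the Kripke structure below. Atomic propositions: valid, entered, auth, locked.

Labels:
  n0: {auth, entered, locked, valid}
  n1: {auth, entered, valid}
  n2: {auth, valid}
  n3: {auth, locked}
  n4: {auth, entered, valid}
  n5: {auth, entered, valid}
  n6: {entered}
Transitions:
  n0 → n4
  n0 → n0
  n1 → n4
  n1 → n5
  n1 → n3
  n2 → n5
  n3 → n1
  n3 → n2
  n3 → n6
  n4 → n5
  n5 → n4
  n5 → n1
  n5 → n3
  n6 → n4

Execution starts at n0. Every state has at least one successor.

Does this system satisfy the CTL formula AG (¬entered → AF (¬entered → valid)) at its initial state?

States satisfying ¬entered → AF (¬entered → valid): {n0, n1, n2, n3, n4, n5, n6}.
States satisfying AG (¬entered → AF (¬entered → valid)): {n0, n1, n2, n3, n4, n5, n6}.
Every state reachable from n0 satisfies ¬entered → AF (¬entered → valid).
n0 ∈ Sat(AG (¬entered → AF (¬entered → valid))).

Yes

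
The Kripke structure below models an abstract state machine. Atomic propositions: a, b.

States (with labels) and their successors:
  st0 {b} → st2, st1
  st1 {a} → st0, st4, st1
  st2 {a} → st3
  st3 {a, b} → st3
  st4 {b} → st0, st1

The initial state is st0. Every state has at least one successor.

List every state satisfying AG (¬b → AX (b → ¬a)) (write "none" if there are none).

States satisfying ¬b → AX (b → ¬a): {st0, st1, st3, st4}.
States satisfying AG (¬b → AX (b → ¬a)): {st3}.

{st3}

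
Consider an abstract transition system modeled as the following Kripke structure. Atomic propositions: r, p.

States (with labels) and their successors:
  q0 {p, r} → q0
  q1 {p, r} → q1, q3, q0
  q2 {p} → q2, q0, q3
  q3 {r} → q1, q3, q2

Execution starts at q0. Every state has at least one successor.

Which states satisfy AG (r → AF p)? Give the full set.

{q0}

States satisfying r → AF p: {q0, q1, q2}.
States satisfying AG (r → AF p): {q0}.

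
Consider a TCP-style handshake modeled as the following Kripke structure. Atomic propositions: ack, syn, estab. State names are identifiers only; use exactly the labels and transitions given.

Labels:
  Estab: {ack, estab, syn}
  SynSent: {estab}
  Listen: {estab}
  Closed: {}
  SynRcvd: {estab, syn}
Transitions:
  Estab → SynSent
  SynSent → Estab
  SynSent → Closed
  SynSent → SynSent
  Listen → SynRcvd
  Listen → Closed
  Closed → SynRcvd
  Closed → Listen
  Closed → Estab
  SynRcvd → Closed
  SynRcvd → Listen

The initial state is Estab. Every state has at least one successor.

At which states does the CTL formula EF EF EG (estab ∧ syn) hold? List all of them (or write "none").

States satisfying EF EG (estab ∧ syn): ∅.
States satisfying EF EF EG (estab ∧ syn): ∅.

none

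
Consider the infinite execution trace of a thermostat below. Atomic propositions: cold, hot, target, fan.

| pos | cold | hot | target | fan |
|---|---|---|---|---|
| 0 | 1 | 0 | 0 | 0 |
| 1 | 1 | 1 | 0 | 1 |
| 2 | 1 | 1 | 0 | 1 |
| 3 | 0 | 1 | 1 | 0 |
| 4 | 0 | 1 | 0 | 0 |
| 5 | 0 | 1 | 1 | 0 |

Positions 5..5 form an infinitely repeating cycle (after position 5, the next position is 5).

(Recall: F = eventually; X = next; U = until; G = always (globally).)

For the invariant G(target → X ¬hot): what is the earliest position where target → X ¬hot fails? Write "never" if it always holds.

3

Check target → X ¬hot at each position in order: 0 ✓, 1 ✓, 2 ✓.
At position 3 the labels are {hot, target} and the next position 4 has {hot}, so target → X ¬hot is false there. This is the first violation.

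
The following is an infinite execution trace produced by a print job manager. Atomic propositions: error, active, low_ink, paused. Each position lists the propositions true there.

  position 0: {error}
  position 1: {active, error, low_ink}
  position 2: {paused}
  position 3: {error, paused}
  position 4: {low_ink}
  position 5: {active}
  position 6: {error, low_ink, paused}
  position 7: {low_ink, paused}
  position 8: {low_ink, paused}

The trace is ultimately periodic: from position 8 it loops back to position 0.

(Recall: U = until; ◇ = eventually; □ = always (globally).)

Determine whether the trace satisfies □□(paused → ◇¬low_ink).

Holds

□(paused → ◇¬low_ink) holds at every position 0..8, and those are all positions ever visited, so □□(paused → ◇¬low_ink) holds.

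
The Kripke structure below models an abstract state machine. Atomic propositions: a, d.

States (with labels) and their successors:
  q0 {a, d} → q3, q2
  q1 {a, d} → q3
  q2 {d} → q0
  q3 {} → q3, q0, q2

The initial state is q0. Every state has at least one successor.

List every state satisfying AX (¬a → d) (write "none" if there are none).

{q2}

States satisfying ¬a → d: {q0, q1, q2}.
States satisfying AX (¬a → d): {q2}.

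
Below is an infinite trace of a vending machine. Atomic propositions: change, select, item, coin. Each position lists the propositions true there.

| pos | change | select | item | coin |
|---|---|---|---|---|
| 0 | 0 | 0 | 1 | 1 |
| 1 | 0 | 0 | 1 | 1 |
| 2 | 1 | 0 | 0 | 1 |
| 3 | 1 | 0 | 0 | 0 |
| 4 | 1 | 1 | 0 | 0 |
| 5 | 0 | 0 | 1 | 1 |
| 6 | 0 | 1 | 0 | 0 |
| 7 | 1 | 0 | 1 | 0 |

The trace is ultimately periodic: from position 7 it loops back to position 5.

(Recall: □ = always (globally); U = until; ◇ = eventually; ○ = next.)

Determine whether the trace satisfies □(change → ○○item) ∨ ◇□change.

No

change → ○○item must hold at every position from 0 onward. It fails at position 2, so □(change → ○○item) is false.
Positions where change holds: 2, 3, 4, 7.
Check ○○item at each: 2→fails, 3→ok, 4→fails, 7→fails.
□change is false at every position 0..7, so it never becomes true and ◇□change fails.
At position 0: □(change → ○○item) is false; ◇□change is false; so □(change → ○○item) ∨ ◇□change is false.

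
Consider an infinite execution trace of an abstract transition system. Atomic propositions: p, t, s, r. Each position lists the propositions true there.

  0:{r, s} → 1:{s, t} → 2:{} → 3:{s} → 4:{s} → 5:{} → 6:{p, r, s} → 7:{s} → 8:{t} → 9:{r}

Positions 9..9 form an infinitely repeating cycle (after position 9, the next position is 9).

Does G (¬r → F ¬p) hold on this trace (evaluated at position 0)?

Yes

¬r → F ¬p holds at every position 0..9, and those are all positions ever visited, so G (¬r → F ¬p) holds.
Positions where ¬r holds: 1, 2, 3, 4, 5, 7, 8.
Check F ¬p at each: 1→ok, 2→ok, 3→ok, 4→ok, 5→ok, 7→ok, 8→ok.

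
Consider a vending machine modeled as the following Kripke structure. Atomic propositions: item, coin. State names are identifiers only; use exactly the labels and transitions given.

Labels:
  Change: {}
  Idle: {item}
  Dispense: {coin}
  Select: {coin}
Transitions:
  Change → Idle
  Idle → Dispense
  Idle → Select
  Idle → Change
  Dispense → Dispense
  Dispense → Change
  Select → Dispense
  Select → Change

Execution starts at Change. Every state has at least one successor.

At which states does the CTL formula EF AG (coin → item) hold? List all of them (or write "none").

none

States satisfying AG (coin → item): ∅.
States satisfying EF AG (coin → item): ∅.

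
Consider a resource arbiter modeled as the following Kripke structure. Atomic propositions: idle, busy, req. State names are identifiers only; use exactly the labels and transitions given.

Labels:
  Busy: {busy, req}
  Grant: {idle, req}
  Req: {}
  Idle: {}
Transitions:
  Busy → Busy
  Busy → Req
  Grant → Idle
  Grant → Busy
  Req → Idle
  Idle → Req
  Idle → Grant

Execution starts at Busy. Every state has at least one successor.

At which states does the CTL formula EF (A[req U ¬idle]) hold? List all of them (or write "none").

{Busy, Grant, Req, Idle}

States satisfying A[req U ¬idle]: {Busy, Grant, Req, Idle}.
States satisfying EF (A[req U ¬idle]): {Busy, Grant, Req, Idle}.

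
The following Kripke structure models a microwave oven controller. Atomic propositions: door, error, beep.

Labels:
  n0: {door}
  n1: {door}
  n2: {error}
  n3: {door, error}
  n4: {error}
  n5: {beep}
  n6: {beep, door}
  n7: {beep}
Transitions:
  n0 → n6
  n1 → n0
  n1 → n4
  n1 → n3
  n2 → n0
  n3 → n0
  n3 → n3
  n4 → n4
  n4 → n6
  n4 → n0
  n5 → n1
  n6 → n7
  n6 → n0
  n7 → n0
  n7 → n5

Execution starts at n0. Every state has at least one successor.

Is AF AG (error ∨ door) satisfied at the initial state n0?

States satisfying AG (error ∨ door): ∅.
States satisfying AF AG (error ∨ door): ∅.
There is a path from n0 along which AG (error ∨ door) never holds.
n0 ∉ Sat(AF AG (error ∨ door)).

Violated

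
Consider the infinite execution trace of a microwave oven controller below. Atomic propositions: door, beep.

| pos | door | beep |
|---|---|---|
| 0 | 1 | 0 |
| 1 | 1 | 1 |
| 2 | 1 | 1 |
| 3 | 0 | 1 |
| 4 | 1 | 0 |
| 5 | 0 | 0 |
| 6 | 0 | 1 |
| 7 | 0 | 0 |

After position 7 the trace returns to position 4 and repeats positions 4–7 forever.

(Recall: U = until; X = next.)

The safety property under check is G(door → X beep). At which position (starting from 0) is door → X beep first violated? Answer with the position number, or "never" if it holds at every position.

4

Check door → X beep at each position in order: 0 ✓, 1 ✓, 2 ✓, 3 ✓.
At position 4 the labels are {door} and the next position 5 has {}, so door → X beep is false there. This is the first violation.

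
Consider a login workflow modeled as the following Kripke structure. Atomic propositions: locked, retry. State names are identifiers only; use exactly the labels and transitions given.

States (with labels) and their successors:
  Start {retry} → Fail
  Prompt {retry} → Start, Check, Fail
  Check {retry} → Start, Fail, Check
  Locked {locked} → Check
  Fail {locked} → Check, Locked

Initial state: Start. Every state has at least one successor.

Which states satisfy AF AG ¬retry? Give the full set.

none

States satisfying AG ¬retry: ∅.
States satisfying AF AG ¬retry: ∅.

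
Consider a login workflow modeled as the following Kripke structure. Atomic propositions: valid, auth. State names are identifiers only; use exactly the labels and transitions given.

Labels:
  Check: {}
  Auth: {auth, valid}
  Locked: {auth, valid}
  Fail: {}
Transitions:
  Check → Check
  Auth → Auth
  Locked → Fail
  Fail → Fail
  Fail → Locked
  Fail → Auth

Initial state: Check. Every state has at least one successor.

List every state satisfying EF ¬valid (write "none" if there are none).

{Check, Locked, Fail}

States satisfying ¬valid: {Check, Fail}.
States satisfying EF ¬valid: {Check, Locked, Fail}.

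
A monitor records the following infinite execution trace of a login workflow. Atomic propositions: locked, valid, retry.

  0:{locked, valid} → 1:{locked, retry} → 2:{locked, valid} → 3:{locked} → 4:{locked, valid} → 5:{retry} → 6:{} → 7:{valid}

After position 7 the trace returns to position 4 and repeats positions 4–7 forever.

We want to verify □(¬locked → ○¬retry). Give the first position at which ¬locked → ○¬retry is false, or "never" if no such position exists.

never

¬locked → ○¬retry holds at every position 0..7, and those are all the positions the trace ever visits, so the invariant □(¬locked → ○¬retry) is never violated.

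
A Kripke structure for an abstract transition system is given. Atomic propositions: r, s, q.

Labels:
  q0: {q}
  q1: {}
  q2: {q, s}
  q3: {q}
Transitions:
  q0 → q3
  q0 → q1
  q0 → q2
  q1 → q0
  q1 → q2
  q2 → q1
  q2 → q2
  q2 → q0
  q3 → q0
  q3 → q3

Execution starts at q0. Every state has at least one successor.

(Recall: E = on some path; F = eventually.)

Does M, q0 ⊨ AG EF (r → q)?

Yes

States satisfying EF (r → q): {q0, q1, q2, q3}.
States satisfying AG EF (r → q): {q0, q1, q2, q3}.
Every state reachable from q0 satisfies EF (r → q).
q0 ∈ Sat(AG EF (r → q)).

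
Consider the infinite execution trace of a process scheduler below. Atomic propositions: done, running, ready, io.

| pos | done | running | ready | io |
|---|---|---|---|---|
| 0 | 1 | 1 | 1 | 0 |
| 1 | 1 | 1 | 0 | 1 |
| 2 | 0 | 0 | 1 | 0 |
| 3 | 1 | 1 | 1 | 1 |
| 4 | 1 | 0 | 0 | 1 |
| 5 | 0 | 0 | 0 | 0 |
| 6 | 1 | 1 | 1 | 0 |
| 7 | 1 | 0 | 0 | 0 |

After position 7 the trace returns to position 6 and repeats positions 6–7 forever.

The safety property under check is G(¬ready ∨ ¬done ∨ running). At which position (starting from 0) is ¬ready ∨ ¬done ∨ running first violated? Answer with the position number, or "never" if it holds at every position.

¬ready ∨ ¬done ∨ running holds at every position 0..7, and those are all the positions the trace ever visits, so the invariant G(¬ready ∨ ¬done ∨ running) is never violated.

never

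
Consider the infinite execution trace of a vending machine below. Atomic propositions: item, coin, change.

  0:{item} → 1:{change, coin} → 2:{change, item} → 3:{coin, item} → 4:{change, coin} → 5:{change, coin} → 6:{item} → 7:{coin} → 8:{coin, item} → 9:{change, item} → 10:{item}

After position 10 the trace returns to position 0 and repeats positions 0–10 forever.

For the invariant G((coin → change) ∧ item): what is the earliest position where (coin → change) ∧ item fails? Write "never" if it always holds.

Check (coin → change) ∧ item at each position in order: 0 ✓.
At position 1 the labels are {change, coin}, so (coin → change) ∧ item is false there. This is the first violation.

1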